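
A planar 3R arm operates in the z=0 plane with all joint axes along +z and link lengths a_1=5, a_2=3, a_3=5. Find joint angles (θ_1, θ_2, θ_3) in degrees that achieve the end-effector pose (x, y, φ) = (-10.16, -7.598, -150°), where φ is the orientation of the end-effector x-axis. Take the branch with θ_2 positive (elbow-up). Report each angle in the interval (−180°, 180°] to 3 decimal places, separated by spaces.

-150.004 30.014 -30.010

wrist centre = target − a_3·(cos φ, sin φ) = (-5.8299, -5.0980)
cos θ_2 = (59.9770−5²−3²)/(2·5·3) = 0.8659; θ_2 = 30.0143° (elbow-up)
β = atan2(-5.0980,-5.8299) = -138.8316°; ψ = atan2(1.5006,7.5977) = 11.1729°
θ_1 = β − ψ = -150.0044°
θ_3 = φ − θ_1 − θ_2 = -30.0099° (wrapped to (-180°,180°])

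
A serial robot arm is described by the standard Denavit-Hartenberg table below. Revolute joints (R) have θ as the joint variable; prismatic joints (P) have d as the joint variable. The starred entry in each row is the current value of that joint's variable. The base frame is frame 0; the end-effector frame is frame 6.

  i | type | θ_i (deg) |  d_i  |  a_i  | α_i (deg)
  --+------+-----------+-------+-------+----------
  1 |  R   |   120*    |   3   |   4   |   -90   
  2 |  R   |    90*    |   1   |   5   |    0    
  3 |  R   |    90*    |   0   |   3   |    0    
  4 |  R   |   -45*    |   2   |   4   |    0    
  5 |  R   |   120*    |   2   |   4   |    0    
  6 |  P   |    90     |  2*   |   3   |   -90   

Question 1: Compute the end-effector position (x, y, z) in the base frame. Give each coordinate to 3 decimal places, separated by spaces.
after link 1: o_1 = (-2.0000, 3.4641, 3.0000)
after link 2: o_2 = (-2.8660, 2.9641, -2.0000)
after link 3: o_3 = (-1.3660, 0.3660, -2.0000)
after link 4: o_4 = (-1.6839, -3.0835, -4.8284)
after link 5: o_5 = (-2.8983, -4.9800, -0.9647)
after link 6: o_6 = (-6.0792, -3.4705, -0.1883)

-6.079 -3.470 -0.188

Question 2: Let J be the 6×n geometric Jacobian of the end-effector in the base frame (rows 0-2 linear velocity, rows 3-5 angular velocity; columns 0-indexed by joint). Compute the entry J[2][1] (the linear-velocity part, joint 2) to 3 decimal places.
3.966

axis z_1 = (-0.8660,-0.5000,0.0000); lever o_n−o_1 = (-4.0792,-6.9346,-3.1883)
cross product → J_v[:, 1] = (1.5941,-2.7611,3.9659)
J_ω[:, 1] = z_1
entry J[2][1] = 3.9659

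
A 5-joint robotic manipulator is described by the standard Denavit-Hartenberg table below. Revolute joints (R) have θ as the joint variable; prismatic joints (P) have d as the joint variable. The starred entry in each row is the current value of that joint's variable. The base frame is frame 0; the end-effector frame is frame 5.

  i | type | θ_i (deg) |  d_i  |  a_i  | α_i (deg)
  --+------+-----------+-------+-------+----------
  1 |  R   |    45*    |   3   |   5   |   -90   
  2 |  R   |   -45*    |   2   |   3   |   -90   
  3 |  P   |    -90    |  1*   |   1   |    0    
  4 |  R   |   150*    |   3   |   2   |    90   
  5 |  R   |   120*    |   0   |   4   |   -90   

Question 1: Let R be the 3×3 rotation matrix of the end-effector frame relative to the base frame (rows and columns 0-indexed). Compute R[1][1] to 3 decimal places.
End-effector y-axis (col 1 of R) = (-0.0795,-0.7866,-0.6124)
R[1][1] = -0.7866

-0.787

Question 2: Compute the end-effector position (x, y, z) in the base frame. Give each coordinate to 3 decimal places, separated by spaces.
6.646 10.889 -0.157

after link 1: o_1 = (3.5355, 3.5355, 3.0000)
after link 2: o_2 = (3.6213, 6.4497, 5.1213)
after link 3: o_3 = (3.4142, 7.6569, 4.4142)
after link 4: o_4 = (6.6390, 8.4321, 3.0000)
after link 5: o_5 = (6.6463, 10.8889, -0.1566)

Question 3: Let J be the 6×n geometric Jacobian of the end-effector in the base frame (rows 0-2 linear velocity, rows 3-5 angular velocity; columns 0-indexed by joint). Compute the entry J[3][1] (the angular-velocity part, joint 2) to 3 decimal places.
axis z_1 = (-0.7071,0.7071,0.0000); lever o_n−o_1 = (3.1107,7.3534,-3.1566)
cross product → J_v[:, 1] = (-2.2321,-2.2321,-7.3992)
J_ω[:, 1] = z_1
entry J[3][1] = -0.7071

-0.707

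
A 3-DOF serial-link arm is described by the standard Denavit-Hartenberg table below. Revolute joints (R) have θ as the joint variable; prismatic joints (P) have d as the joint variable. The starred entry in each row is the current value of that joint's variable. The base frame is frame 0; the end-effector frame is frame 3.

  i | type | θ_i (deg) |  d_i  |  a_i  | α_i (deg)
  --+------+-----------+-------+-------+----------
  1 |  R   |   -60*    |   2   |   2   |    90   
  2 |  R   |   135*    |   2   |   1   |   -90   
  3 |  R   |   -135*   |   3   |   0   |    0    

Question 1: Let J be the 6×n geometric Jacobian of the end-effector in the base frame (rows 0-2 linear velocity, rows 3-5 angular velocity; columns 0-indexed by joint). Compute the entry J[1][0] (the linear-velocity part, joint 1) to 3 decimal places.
axis z_0 = ẑ; lever o_n−o_0 = (-2.1463,-0.2826,0.5858)
cross product → J_v[:, 0] = (0.2826,-2.1463,0.0000)
J_ω[:, 0] = z_0
entry J[1][0] = -2.1463

-2.146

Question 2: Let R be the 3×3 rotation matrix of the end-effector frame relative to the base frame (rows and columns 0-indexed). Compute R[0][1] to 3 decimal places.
End-effector y-axis (col 1 of R) = (-0.8624,0.0795,0.5000)
R[0][1] = -0.8624

-0.862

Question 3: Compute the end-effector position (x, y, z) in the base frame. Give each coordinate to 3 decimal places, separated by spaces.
-2.146 -0.283 0.586

after link 1: o_1 = (1.0000, -1.7321, 2.0000)
after link 2: o_2 = (-1.0856, -2.1197, 2.7071)
after link 3: o_3 = (-2.1463, -0.2826, 0.5858)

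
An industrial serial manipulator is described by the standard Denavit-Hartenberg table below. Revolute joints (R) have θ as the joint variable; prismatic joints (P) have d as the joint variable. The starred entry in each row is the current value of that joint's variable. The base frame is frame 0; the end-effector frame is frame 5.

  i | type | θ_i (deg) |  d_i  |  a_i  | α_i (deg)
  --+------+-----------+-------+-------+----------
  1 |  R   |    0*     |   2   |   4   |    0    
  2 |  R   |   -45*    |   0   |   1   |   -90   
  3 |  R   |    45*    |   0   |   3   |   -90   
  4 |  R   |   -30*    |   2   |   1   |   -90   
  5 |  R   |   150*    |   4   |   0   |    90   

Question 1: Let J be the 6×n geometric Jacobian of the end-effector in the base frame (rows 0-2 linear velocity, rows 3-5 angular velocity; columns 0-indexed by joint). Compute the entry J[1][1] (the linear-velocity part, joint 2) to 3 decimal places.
axis z_1 = (0.0000,0.0000,1.0000); lever o_n−o_1 = (0.5442,-4.7361,-5.5621)
cross product → J_v[:, 1] = (4.7361,0.5442,-0.0000)
J_ω[:, 1] = z_1
entry J[1][1] = 0.5442

0.544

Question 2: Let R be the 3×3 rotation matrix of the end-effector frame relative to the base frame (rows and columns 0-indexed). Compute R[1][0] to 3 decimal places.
-0.181

End-effector x-axis (col 0 of R) = (-0.4312,-0.1812,0.8839)
R[1][0] = -0.1812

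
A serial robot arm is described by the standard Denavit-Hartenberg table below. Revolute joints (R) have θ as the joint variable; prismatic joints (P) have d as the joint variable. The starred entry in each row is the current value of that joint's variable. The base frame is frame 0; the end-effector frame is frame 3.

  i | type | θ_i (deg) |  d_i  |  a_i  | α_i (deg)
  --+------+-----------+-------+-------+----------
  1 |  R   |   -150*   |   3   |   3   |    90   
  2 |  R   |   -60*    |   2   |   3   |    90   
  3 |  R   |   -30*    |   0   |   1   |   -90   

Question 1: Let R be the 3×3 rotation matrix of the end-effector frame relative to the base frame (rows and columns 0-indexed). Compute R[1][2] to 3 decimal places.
End-effector z-axis (col 2 of R) = (-0.6495,0.6250,-0.4330)
R[1][2] = 0.6250

0.625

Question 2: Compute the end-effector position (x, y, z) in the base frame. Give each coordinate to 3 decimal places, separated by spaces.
after link 1: o_1 = (-2.5981, -1.5000, 3.0000)
after link 2: o_2 = (-4.8971, -0.5179, 0.4019)
after link 3: o_3 = (-5.0221, -1.1675, -0.3481)

-5.022 -1.167 -0.348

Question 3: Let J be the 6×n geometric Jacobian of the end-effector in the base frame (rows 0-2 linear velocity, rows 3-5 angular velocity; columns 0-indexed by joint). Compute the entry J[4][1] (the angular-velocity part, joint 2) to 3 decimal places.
axis z_1 = (-0.5000,0.8660,0.0000); lever o_n−o_1 = (-2.4240,0.3325,-3.3481)
cross product → J_v[:, 1] = (-2.8995,-1.6740,1.9330)
J_ω[:, 1] = z_1
entry J[4][1] = 0.8660

0.866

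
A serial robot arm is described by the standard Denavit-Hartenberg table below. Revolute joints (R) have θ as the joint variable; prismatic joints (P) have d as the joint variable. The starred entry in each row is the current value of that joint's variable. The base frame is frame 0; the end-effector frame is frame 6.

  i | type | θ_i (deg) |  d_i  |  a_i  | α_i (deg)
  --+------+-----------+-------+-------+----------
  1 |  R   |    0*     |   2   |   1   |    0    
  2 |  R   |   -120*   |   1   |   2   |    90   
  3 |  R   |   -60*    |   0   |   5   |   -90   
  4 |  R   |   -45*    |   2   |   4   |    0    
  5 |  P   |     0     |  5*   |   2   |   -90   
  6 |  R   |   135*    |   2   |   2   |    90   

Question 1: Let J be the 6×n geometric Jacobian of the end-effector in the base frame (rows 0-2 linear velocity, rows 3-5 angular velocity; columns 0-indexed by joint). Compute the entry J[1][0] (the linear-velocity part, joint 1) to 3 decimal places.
-6.416

axis z_0 = ẑ; lever o_n−o_0 = (-6.4164,-9.1887,-2.5702)
cross product → J_v[:, 0] = (9.1887,-6.4164,0.0000)
J_ω[:, 0] = z_0
entry J[1][0] = -6.4164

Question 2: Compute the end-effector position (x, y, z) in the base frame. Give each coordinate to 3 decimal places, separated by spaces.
-6.416 -9.189 -2.570

after link 1: o_1 = (1.0000, 0.0000, 2.0000)
after link 2: o_2 = (0.0000, -1.7321, 3.0000)
after link 3: o_3 = (-1.2500, -3.8971, -1.3301)
after link 4: o_4 = (-5.2726, -5.2076, -2.7796)
after link 5: o_5 = (-9.0160, -8.8629, -1.5044)
after link 6: o_6 = (-6.4164, -9.1887, -2.5702)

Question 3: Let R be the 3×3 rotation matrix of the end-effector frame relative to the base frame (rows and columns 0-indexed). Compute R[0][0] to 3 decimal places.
0.864

End-effector x-axis (col 0 of R) = (0.8642,0.4968,0.0795)
R[0][0] = 0.8642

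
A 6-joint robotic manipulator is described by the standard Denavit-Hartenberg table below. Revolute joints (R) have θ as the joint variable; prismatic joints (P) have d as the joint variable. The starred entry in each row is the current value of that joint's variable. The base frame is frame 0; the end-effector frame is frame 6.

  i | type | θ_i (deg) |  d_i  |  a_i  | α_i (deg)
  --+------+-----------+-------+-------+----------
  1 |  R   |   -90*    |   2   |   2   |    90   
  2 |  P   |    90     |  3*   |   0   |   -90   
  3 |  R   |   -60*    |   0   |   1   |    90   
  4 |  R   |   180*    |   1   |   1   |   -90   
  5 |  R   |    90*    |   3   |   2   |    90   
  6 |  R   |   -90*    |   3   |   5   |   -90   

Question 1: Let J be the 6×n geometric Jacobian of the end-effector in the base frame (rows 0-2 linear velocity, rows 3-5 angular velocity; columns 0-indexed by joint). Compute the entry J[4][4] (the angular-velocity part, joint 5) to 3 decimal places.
axis z_4 = (0.0000,-1.0000,-0.0000); lever o_n−o_4 = (3.5981,2.0000,0.2321)
cross product → J_v[:, 4] = (-0.2321,-0.0000,3.5981)
J_ω[:, 4] = z_4
entry J[4][4] = -1.0000

-1.000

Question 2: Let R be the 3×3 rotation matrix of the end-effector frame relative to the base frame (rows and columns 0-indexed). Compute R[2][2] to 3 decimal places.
0.866

End-effector z-axis (col 2 of R) = (0.5000,-0.0000,0.8660)
R[2][2] = 0.8660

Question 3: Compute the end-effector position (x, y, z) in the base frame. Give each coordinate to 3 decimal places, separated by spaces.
0.098 0.000 1.366

after link 1: o_1 = (0.0000, -2.0000, 2.0000)
after link 2: o_2 = (-3.0000, -2.0000, 2.0000)
after link 3: o_3 = (-3.8660, -2.0000, 2.5000)
after link 4: o_4 = (-3.5000, -2.0000, 1.1340)
after link 5: o_5 = (-2.5000, -5.0000, 2.8660)
after link 6: o_6 = (0.0981, 0.0000, 1.3660)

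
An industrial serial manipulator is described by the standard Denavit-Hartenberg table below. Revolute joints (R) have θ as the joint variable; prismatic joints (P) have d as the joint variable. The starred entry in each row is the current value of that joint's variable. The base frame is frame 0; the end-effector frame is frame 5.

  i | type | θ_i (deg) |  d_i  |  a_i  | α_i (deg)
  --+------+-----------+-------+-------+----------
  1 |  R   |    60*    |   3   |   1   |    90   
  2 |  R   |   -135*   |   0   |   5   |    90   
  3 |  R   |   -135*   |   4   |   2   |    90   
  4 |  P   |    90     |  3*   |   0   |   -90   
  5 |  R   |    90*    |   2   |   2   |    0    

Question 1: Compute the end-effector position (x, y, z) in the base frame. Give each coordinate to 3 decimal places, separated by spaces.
-1.820 -4.566 2.793

after link 1: o_1 = (0.5000, 0.8660, 3.0000)
after link 2: o_2 = (-1.2678, -2.1958, -0.5355)
after link 3: o_3 = (-3.4067, -3.0722, 3.2929)
after link 4: o_4 = (-0.8196, -2.8338, 4.7929)
after link 5: o_5 = (-1.8196, -4.5659, 2.7929)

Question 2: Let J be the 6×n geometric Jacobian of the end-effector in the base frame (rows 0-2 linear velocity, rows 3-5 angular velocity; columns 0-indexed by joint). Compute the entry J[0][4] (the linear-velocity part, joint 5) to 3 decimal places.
axis z_4 = (0.3624,-0.7866,-0.5000); lever o_n−o_4 = (-1.0000,-1.7321,-2.0000)
cross product → J_v[:, 4] = (0.7071,1.2247,-1.4142)
J_ω[:, 4] = z_4
entry J[0][4] = 0.7071

0.707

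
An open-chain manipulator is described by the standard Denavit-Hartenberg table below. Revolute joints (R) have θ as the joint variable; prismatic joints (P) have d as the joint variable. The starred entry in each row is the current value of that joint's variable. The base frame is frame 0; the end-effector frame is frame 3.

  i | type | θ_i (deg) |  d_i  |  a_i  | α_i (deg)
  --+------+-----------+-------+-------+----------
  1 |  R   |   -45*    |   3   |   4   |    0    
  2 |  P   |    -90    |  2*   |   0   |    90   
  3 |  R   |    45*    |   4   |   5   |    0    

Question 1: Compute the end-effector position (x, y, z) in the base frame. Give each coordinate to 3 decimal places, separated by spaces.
after link 1: o_1 = (2.8284, -2.8284, 3.0000)
after link 2: o_2 = (2.8284, -2.8284, 5.0000)
after link 3: o_3 = (-2.5000, -2.5000, 8.5355)

-2.500 -2.500 8.536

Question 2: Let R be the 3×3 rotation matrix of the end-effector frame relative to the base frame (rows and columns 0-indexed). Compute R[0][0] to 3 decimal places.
-0.500

End-effector x-axis (col 0 of R) = (-0.5000,-0.5000,0.7071)
R[0][0] = -0.5000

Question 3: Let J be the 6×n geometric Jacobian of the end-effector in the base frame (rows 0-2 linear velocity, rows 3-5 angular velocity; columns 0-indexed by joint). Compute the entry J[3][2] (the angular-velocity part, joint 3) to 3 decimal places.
-0.707

axis z_2 = (-0.7071,0.7071,0.0000); lever o_n−o_2 = (-5.3284,0.3284,3.5355)
cross product → J_v[:, 2] = (2.5000,2.5000,3.5355)
J_ω[:, 2] = z_2
entry J[3][2] = -0.7071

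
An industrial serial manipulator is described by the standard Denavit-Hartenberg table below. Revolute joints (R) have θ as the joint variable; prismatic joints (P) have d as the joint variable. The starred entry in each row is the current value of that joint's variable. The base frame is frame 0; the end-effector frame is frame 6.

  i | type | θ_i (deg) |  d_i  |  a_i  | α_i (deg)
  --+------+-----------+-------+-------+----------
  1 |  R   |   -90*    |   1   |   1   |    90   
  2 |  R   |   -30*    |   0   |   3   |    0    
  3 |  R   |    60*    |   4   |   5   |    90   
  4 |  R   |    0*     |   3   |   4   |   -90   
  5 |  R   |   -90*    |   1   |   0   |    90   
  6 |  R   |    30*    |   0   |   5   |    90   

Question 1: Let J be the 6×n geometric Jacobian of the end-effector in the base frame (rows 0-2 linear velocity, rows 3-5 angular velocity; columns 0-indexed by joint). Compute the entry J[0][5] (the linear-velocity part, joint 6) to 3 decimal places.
-4.330

axis z_5 = (-0.0000,0.8660,-0.5000); lever o_n−o_5 = (-2.5000,-2.1651,-3.7500)
cross product → J_v[:, 5] = (-4.3301,1.2500,2.1651)
J_ω[:, 5] = z_5
entry J[0][5] = -4.3301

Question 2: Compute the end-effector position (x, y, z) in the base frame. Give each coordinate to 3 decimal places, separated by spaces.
after link 1: o_1 = (0.0000, -1.0000, 1.0000)
after link 2: o_2 = (0.0000, -3.5981, -0.5000)
after link 3: o_3 = (-4.0000, -7.9282, 2.0000)
after link 4: o_4 = (-4.0000, -12.8923, 1.4019)
after link 5: o_5 = (-5.0000, -12.8923, 1.4019)
after link 6: o_6 = (-7.5000, -15.0574, -2.3481)

-7.500 -15.057 -2.348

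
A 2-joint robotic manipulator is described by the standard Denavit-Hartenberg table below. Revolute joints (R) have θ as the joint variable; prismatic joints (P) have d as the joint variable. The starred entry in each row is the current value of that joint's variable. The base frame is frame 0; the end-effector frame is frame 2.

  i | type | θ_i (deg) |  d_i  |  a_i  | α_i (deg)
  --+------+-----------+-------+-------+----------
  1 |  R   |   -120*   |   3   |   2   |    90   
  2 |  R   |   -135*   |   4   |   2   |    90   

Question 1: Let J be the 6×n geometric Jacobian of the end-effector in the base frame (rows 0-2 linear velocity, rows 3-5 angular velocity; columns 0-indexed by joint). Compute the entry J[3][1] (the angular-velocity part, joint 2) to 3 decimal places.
-0.866

axis z_1 = (-0.8660,0.5000,0.0000); lever o_n−o_1 = (-2.7570,3.2247,-1.4142)
cross product → J_v[:, 1] = (-0.7071,-1.2247,-1.4142)
J_ω[:, 1] = z_1
entry J[3][1] = -0.8660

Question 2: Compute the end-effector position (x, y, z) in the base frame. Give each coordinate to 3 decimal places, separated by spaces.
-3.757 1.493 1.586

after link 1: o_1 = (-1.0000, -1.7321, 3.0000)
after link 2: o_2 = (-3.7570, 1.4927, 1.5858)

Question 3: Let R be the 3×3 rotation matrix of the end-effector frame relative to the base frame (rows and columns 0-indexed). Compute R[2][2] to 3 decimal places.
0.707

End-effector z-axis (col 2 of R) = (0.3536,0.6124,0.7071)
R[2][2] = 0.7071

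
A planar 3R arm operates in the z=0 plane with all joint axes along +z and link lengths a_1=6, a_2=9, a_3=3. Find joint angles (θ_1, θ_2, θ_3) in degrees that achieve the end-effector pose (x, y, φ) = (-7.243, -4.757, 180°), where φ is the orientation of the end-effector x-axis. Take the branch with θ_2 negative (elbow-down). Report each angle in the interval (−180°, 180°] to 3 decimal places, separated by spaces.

wrist centre = target − a_3·(cos φ, sin φ) = (-4.2430, -4.7570)
cos θ_2 = (40.6321−6²−9²)/(2·6·9) = -0.7071; θ_2 = -135.0003° (elbow-down)
β = atan2(-4.7570,-4.2430) = -131.7313°; ψ = atan2(-6.3639,-0.3640) = -93.2735°
θ_1 = β − ψ = -38.4578°
θ_3 = φ − θ_1 − θ_2 = -6.5419° (wrapped to (-180°,180°])

-38.458 -135.000 -6.542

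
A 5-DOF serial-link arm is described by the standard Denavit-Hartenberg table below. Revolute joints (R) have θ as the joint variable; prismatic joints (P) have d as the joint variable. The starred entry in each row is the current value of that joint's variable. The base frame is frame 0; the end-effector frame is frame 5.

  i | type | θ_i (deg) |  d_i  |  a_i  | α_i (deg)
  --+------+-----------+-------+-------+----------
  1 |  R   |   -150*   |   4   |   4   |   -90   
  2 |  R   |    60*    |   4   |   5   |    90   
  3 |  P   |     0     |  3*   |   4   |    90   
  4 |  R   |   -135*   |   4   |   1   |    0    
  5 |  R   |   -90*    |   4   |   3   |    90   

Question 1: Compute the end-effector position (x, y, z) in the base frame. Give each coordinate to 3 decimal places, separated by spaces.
after link 1: o_1 = (-3.4641, -2.0000, 4.0000)
after link 2: o_2 = (-3.6292, -6.7141, -0.3301)
after link 3: o_3 = (-7.6112, -9.0131, -2.2942)
after link 4: o_4 = (-8.7747, -5.0661, -2.0354)
after link 5: o_5 = (-11.4471, -1.9902, 0.8624)

-11.447 -1.990 0.862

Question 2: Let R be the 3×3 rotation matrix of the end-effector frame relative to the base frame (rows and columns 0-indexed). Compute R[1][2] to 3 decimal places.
-0.483

End-effector z-axis (col 2 of R) = (-0.8365,-0.4830,-0.2588)
R[1][2] = -0.4830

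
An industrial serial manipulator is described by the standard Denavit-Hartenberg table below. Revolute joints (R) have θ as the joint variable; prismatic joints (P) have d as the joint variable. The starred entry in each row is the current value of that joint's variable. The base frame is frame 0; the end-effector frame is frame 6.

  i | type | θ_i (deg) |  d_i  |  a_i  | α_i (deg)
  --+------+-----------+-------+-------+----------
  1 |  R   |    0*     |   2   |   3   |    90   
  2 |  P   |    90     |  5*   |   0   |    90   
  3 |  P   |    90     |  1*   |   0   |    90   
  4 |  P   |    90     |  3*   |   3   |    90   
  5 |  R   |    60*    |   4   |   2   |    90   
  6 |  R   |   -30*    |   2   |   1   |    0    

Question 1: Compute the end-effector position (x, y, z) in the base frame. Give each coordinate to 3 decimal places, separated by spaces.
after link 1: o_1 = (3.0000, 0.0000, 2.0000)
after link 2: o_2 = (3.0000, -5.0000, 2.0000)
after link 3: o_3 = (4.0000, -5.0000, 2.0000)
after link 4: o_4 = (7.0000, -5.0000, 5.0000)
after link 5: o_5 = (8.0000, -9.0000, 6.7321)
after link 6: o_6 = (10.1651, -8.5000, 6.4821)

10.165 -8.500 6.482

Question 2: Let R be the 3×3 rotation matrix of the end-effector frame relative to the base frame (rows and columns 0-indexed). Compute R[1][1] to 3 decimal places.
-0.866

End-effector y-axis (col 1 of R) = (0.2500,-0.8660,0.4330)
R[1][1] = -0.8660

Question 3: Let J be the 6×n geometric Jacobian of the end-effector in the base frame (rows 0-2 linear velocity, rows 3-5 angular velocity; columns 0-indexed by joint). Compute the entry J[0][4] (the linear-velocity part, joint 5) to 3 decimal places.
axis z_4 = (-0.0000,-1.0000,0.0000); lever o_n−o_4 = (3.1651,-3.5000,1.4821)
cross product → J_v[:, 4] = (-1.4821,0.0000,3.1651)
J_ω[:, 4] = z_4
entry J[0][4] = -1.4821

-1.482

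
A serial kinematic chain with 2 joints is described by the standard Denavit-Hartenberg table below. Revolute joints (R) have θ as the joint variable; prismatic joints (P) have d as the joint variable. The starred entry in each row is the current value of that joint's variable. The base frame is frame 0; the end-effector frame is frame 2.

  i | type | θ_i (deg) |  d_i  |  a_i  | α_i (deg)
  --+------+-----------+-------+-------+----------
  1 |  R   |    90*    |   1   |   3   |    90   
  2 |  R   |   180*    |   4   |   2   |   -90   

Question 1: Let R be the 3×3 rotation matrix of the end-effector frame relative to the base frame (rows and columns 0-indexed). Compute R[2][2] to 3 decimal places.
-1.000

End-effector z-axis (col 2 of R) = (0.0000,-0.0000,-1.0000)
R[2][2] = -1.0000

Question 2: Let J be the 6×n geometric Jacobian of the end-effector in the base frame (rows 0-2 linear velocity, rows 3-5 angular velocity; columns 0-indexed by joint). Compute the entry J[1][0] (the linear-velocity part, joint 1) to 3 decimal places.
4.000

axis z_0 = ẑ; lever o_n−o_0 = (4.0000,1.0000,1.0000)
cross product → J_v[:, 0] = (-1.0000,4.0000,0.0000)
J_ω[:, 0] = z_0
entry J[1][0] = 4.0000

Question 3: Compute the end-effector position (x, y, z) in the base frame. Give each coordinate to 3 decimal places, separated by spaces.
after link 1: o_1 = (0.0000, 3.0000, 1.0000)
after link 2: o_2 = (4.0000, 1.0000, 1.0000)

4.000 1.000 1.000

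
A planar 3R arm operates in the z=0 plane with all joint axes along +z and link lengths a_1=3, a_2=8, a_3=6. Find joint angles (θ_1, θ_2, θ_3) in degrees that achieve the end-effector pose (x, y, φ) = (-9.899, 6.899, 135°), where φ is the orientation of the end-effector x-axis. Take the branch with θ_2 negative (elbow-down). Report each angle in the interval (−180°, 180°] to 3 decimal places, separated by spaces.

-89.981 -135.014 -0.005

wrist centre = target − a_3·(cos φ, sin φ) = (-5.6564, 2.6564)
cos θ_2 = (39.0506−3²−8²)/(2·3·8) = -0.7073; θ_2 = -135.0139° (elbow-down)
β = atan2(2.6564,-5.6564) = 154.8441°; ψ = atan2(-5.6555,-2.6582) = -115.1748°
θ_1 = β − ψ = 270.0189°
θ_3 = φ − θ_1 − θ_2 = -0.0050° (wrapped to (-180°,180°])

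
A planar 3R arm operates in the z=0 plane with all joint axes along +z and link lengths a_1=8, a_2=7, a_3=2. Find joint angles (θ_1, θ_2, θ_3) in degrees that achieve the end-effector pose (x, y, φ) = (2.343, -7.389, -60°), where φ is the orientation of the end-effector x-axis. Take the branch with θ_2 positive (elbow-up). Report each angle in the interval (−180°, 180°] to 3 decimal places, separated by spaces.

-135.001 135.000 -59.998

wrist centre = target − a_3·(cos φ, sin φ) = (1.3430, -5.6569)
cos θ_2 = (33.8047−8²−7²)/(2·8·7) = -0.7071; θ_2 = 134.9995° (elbow-up)
β = atan2(-5.6569,1.3430) = -76.6448°; ψ = atan2(4.9498,3.0503) = 58.3567°
θ_1 = β − ψ = -135.0015°
θ_3 = φ − θ_1 − θ_2 = -59.9980° (wrapped to (-180°,180°])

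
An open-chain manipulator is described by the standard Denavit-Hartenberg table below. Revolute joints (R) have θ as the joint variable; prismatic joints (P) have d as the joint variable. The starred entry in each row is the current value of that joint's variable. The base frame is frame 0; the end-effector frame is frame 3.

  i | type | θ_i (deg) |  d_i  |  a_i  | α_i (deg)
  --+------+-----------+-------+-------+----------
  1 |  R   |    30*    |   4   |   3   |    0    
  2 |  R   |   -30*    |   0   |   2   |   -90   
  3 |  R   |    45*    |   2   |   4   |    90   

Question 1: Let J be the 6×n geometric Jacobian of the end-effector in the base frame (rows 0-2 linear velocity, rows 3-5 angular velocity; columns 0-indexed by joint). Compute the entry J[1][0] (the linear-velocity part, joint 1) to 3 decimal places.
7.427

axis z_0 = ẑ; lever o_n−o_0 = (7.4265,3.5000,1.1716)
cross product → J_v[:, 0] = (-3.5000,7.4265,0.0000)
J_ω[:, 0] = z_0
entry J[1][0] = 7.4265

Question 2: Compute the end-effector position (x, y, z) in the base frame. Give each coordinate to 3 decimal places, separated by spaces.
7.427 3.500 1.172

after link 1: o_1 = (2.5981, 1.5000, 4.0000)
after link 2: o_2 = (4.5981, 1.5000, 4.0000)
after link 3: o_3 = (7.4265, 3.5000, 1.1716)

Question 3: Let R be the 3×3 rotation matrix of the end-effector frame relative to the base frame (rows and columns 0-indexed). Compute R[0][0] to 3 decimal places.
0.707

End-effector x-axis (col 0 of R) = (0.7071,0.0000,-0.7071)
R[0][0] = 0.7071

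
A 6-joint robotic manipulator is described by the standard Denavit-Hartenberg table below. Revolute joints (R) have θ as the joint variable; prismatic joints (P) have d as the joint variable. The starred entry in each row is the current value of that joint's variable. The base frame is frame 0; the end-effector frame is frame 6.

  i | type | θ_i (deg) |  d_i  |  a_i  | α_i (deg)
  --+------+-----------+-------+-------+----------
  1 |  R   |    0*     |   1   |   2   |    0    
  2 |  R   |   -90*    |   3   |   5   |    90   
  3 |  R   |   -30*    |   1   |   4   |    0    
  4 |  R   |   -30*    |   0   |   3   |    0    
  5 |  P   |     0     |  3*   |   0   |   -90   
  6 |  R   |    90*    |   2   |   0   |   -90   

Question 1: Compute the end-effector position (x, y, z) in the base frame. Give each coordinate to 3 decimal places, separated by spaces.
after link 1: o_1 = (2.0000, 0.0000, 1.0000)
after link 2: o_2 = (2.0000, -5.0000, 4.0000)
after link 3: o_3 = (1.0000, -8.4641, 2.0000)
after link 4: o_4 = (1.0000, -9.9641, -0.5981)
after link 5: o_5 = (-2.0000, -9.9641, -0.5981)
after link 6: o_6 = (-2.0000, -11.6962, 0.4019)

-2.000 -11.696 0.402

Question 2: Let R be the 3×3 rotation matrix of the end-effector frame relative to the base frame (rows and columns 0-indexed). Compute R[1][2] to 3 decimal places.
0.500

End-effector z-axis (col 2 of R) = (0.0000,0.5000,0.8660)
R[1][2] = 0.5000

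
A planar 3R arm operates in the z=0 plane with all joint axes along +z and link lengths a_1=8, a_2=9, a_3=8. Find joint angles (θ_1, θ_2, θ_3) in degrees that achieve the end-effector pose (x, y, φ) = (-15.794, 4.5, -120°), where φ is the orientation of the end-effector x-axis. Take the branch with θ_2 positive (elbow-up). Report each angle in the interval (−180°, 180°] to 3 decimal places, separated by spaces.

119.997 30.004 89.999

wrist centre = target − a_3·(cos φ, sin φ) = (-11.7940, 11.4282)
cos θ_2 = (269.7023−8²−9²)/(2·8·9) = 0.8660; θ_2 = 30.0043° (elbow-up)
β = atan2(11.4282,-11.7940) = 135.9025°; ψ = atan2(4.5006,15.7939) = 15.9053°
θ_1 = β − ψ = 119.9972°
θ_3 = φ − θ_1 − θ_2 = 89.9985° (wrapped to (-180°,180°])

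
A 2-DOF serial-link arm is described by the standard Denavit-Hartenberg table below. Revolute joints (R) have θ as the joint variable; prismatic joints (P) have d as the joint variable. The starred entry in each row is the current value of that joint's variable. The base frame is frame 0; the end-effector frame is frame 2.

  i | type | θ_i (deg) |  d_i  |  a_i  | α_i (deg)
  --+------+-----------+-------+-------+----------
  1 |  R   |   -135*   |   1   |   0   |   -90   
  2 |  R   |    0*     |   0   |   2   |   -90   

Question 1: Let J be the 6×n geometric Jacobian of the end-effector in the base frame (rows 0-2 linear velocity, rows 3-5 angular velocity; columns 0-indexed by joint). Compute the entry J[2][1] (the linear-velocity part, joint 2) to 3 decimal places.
axis z_1 = (0.7071,-0.7071,0.0000); lever o_n−o_1 = (-1.4142,-1.4142,0.0000)
cross product → J_v[:, 1] = (0.0000,-0.0000,-2.0000)
J_ω[:, 1] = z_1
entry J[2][1] = -2.0000

-2.000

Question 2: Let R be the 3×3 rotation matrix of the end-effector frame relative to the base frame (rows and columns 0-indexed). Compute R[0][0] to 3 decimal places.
End-effector x-axis (col 0 of R) = (-0.7071,-0.7071,0.0000)
R[0][0] = -0.7071

-0.707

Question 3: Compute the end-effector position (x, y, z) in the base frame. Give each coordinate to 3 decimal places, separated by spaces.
after link 1: o_1 = (0.0000, 0.0000, 1.0000)
after link 2: o_2 = (-1.4142, -1.4142, 1.0000)

-1.414 -1.414 1.000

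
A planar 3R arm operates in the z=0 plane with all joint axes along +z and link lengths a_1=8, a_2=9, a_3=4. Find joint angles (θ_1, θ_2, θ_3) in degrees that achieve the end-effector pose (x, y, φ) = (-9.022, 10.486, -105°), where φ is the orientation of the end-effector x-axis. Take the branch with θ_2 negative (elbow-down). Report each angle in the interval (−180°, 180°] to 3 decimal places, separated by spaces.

wrist centre = target − a_3·(cos φ, sin φ) = (-7.9867, 14.3497)
cos θ_2 = (269.7017−8²−9²)/(2·8·9) = 0.8660; θ_2 = -30.0047° (elbow-down)
β = atan2(14.3497,-7.9867) = 119.0993°; ψ = atan2(-4.5006,15.7939) = -15.9055°
θ_1 = β − ψ = 135.0048°
θ_3 = φ − θ_1 − θ_2 = 149.9999° (wrapped to (-180°,180°])

135.005 -30.005 150.000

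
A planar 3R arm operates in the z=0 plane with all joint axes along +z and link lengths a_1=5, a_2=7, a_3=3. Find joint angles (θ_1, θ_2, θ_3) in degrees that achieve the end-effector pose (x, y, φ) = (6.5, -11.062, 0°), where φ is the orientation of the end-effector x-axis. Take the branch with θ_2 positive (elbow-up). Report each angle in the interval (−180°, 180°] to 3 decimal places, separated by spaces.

wrist centre = target − a_3·(cos φ, sin φ) = (3.5000, -11.0620)
cos θ_2 = (134.6178−5²−7²)/(2·5·7) = 0.8660; θ_2 = 30.0064° (elbow-up)
β = atan2(-11.0620,3.5000) = -72.4427°; ψ = atan2(3.5007,11.0618) = 17.5608°
θ_1 = β − ψ = -90.0035°
θ_3 = φ − θ_1 − θ_2 = 59.9971° (wrapped to (-180°,180°])

-90.004 30.006 59.997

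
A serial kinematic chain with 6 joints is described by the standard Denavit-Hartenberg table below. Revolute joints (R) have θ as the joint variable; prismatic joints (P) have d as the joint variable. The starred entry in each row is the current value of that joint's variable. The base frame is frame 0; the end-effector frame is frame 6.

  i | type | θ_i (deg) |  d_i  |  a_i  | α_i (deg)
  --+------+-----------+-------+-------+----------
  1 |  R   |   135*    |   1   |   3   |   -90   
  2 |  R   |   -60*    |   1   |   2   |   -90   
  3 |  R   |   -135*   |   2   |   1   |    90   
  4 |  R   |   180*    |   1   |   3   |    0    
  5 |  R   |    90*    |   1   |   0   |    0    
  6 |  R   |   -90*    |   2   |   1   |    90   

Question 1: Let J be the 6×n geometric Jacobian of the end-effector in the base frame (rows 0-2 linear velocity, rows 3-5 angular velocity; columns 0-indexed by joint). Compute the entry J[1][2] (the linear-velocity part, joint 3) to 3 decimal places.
-2.250

axis z_2 = (-0.6124,0.6124,-0.5000); lever o_n−o_2 = (2.5253,4.4747,-1.6124)
cross product → J_v[:, 2] = (1.2500,-2.2500,-4.2866)
J_ω[:, 2] = z_2
entry J[1][2] = -2.2500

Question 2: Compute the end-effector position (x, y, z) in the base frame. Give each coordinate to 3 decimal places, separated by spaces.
-1.010 6.596 1.120

after link 1: o_1 = (-2.1213, 2.1213, 1.0000)
after link 2: o_2 = (-3.5355, 2.1213, 2.7321)
after link 3: o_3 = (-5.0103, 2.5961, 1.1197)
after link 4: o_4 = (-3.5103, 5.0961, 2.3444)
after link 5: o_5 = (-2.7603, 5.3461, 1.7321)
after link 6: o_6 = (-1.0103, 6.5961, 1.1197)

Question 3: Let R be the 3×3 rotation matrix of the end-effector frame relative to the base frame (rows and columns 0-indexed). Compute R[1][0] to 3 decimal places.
End-effector x-axis (col 0 of R) = (0.2500,0.7500,0.6124)
R[1][0] = 0.7500

0.750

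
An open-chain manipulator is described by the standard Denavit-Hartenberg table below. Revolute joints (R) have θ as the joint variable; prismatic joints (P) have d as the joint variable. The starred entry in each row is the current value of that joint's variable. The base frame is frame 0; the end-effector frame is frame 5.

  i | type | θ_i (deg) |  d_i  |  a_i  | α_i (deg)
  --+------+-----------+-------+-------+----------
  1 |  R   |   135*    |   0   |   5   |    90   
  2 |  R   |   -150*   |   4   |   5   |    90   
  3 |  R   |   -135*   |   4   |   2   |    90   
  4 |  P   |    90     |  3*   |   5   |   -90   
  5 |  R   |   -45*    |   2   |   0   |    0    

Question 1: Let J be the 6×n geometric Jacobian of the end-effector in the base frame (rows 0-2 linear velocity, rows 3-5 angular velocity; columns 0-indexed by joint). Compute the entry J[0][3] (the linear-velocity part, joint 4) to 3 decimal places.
0.067

prismatic axis z_3 = (0.0670,0.9330,0.3536)
J_v[:, 3] = z_3; J_ω[:, 3] = (0,0,0)
entry J[0][3] = 0.0670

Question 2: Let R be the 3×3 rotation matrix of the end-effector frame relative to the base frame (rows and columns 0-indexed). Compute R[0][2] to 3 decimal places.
0.933

End-effector z-axis (col 2 of R) = (0.9330,0.0670,-0.3536)
R[0][2] = 0.9330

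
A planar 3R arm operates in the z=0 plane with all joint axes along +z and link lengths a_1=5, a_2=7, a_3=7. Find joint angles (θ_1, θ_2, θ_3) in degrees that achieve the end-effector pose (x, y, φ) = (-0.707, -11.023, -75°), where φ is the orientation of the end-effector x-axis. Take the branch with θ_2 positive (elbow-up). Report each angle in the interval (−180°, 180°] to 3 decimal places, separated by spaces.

149.999 134.998 0.003

wrist centre = target − a_3·(cos φ, sin φ) = (-2.5187, -4.2615)
cos θ_2 = (24.5046−5²−7²)/(2·5·7) = -0.7071; θ_2 = 134.9976° (elbow-up)
β = atan2(-4.2615,-2.5187) = -120.5848°; ψ = atan2(4.9500,0.0505) = 89.4160°
θ_1 = β − ψ = -210.0008°
θ_3 = φ − θ_1 − θ_2 = 0.0032° (wrapped to (-180°,180°])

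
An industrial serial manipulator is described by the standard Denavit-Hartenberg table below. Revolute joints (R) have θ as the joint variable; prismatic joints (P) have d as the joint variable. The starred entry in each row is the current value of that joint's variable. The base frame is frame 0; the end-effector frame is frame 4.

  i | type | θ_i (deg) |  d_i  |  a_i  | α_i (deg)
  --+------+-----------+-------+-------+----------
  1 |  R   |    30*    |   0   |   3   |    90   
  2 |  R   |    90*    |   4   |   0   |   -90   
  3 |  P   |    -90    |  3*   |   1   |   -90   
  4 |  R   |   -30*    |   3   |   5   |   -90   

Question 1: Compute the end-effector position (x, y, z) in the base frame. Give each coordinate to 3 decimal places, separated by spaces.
after link 1: o_1 = (2.5981, 1.5000, 0.0000)
after link 2: o_2 = (4.5981, -1.9641, 0.0000)
after link 3: o_3 = (2.5000, -4.3301, 0.0000)
after link 4: o_4 = (2.5000, -9.3301, 3.0000)

2.500 -9.330 3.000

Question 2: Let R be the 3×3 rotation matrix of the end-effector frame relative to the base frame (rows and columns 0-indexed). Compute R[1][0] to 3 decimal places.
-1.000

End-effector x-axis (col 0 of R) = (0.0000,-1.0000,0.0000)
R[1][0] = -1.0000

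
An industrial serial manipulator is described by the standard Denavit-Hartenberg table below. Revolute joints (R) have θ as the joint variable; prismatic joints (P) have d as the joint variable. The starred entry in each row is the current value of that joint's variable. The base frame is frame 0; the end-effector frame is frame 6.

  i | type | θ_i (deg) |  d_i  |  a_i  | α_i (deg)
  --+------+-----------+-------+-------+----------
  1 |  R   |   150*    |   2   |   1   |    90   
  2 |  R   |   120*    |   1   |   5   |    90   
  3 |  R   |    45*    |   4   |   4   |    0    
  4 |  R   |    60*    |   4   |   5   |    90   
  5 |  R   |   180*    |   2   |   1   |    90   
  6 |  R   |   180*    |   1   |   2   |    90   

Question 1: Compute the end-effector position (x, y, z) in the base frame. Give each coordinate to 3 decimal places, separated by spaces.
after link 1: o_1 = (-0.8660, 0.5000, 2.0000)
after link 2: o_2 = (1.7990, 0.1160, 6.3301)
after link 3: o_3 = (1.4380, 3.5905, 10.7796)
after link 4: o_4 = (0.2925, 9.8286, 11.6589)
after link 5: o_5 = (1.0169, 8.8927, 13.5561)
after link 6: o_6 = (1.0087, 11.1282, 13.6078)

1.009 11.128 13.608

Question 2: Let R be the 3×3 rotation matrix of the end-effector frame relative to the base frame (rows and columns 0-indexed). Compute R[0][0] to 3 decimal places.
End-effector x-axis (col 0 of R) = (0.3709,0.9012,-0.2241)
R[0][0] = 0.3709

0.371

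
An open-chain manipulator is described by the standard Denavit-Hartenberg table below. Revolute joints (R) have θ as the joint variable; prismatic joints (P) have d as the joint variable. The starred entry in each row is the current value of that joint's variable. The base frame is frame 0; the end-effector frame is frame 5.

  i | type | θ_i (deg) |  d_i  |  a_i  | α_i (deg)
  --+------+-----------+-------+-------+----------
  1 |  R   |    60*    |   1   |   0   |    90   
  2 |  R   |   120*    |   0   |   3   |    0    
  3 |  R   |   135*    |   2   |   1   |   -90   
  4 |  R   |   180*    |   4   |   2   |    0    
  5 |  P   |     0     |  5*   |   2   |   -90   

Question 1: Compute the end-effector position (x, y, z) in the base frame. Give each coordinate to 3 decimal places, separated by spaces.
5.717 5.902 4.166

after link 1: o_1 = (0.0000, 0.0000, 1.0000)
after link 2: o_2 = (-0.7500, -1.2990, 3.5981)
after link 3: o_3 = (0.8526, -2.5232, 2.6322)
after link 4: o_4 = (3.0433, 1.2712, 3.5287)
after link 5: o_5 = (5.7169, 5.9020, 4.1665)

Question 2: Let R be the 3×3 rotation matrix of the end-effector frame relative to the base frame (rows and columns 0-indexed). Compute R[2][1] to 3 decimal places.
0.259

End-effector y-axis (col 1 of R) = (-0.4830,-0.8365,0.2588)
R[2][1] = 0.2588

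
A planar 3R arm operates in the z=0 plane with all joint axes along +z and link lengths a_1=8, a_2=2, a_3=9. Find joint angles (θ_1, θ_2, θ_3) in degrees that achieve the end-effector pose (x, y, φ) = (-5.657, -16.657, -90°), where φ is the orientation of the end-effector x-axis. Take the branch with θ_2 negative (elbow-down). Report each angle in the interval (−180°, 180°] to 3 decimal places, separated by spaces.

wrist centre = target − a_3·(cos φ, sin φ) = (-5.6570, -7.6570)
cos θ_2 = (90.6313−8²−2²)/(2·8·2) = 0.7072; θ_2 = -44.9902° (elbow-down)
β = atan2(-7.6570,-5.6570) = -126.4570°; ψ = atan2(-1.4140,9.4145) = -8.5415°
θ_1 = β − ψ = -117.9155°
θ_3 = φ − θ_1 − θ_2 = 72.9057° (wrapped to (-180°,180°])

-117.916 -44.990 72.906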